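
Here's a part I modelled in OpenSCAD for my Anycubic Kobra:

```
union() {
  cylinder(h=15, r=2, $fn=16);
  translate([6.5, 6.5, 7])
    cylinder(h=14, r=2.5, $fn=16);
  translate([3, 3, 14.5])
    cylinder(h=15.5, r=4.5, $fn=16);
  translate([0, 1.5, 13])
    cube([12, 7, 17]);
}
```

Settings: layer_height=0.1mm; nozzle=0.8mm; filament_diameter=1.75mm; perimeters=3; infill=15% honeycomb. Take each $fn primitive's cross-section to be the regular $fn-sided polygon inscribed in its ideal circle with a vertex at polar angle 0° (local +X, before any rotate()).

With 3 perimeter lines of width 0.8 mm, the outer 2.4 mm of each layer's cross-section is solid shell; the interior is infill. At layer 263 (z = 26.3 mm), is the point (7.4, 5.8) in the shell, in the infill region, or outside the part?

infill

At z = 26.3 mm: the cylinder does not reach this height (z outside [0, 15]); the cylinder at (6.5, 6.5) is not intersected at this z (z outside [7, 21]); the r=4.5 cylinder at (3, 3) contributes a regular 16-gon of circumradius 4.5; the 12×7 cube at (0, 1.5) contributes its full rectangle; Merging all regions: the regions partially overlap (shared area 38.75 mm²), so overlapping operands fuse into one piece — 1 connected region. Overall, the cross-section is a single solid region. The nearest boundary edge runs (0.00, 8.50)→(12.00, 8.50); distance from the point to it = 2.70 mm. The point is inside the cross-section and 2.70 mm from the nearest boundary — more than the 2.4 mm shell width (3 × 0.8), so it's in the infill interior.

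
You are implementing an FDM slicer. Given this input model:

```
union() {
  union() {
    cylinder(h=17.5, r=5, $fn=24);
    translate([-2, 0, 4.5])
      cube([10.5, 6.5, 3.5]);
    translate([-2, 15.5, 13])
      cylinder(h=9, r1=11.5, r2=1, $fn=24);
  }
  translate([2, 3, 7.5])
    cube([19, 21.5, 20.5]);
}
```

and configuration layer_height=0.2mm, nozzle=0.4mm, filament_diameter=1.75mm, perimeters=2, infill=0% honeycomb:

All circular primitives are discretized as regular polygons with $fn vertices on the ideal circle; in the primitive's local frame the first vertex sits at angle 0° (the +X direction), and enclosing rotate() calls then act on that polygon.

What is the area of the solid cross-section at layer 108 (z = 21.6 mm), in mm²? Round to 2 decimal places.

415.18 mm²

At z = 21.6 mm: the cylinder is absent (z outside [0, 17.5]); the cube at (-2, 0) is absent (z outside [4.5, 8]); the cone at (-2, 15.5) contributes a regular 24-gon of circumradius 1.467 (interpolated between r1=11.5 and r2=1 at t=0.956) (area = (24/2)·1.467²·sin(360°/24) = 6.68 mm²); Combining (union): only the cone at (-2, 15.5) is present, so the union is just that shape — area = 6.68 mm²; the cube at (2, 3) is present — its section is the full 19×21.5 rectangle (area 408.50 mm²); Merging all regions: the 2 present regions are separate (no shared area or edge), so areas and boundary lengths simply add and each stays a separate island — area = 415.18 mm². Overall, the cross-section has 2 separate islands. Net area = 415.18 mm².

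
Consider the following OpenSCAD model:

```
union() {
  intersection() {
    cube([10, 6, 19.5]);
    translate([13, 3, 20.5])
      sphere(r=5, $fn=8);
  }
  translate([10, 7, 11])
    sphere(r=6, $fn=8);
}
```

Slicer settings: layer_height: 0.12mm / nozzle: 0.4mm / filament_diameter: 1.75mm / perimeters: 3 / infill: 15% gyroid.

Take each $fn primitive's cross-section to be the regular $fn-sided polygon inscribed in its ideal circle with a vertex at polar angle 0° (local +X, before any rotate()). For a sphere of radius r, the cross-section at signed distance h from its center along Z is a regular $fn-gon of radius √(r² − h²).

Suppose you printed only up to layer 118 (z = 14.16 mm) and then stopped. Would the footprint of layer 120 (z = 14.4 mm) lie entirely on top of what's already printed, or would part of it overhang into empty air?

entirely on top

Compare the two slices. At z = 14.16: the 10×6 cube contributes its full rectangle (area 60.00 mm²); the sphere at (13, 3) does not reach this height (|z−center|=6.340 > r=5); Keeping only the common overlap: at least one operand is absent at this height, so nothing remains; the r=6 sphere at (10, 7) slices to a regular 8-gon of circumradius 5.100 (√(r²−h²) with h=3.16 from center) (area = (8/2)·5.100²·sin(360°/8) = 73.58 mm²); Taking the union: only the r=6 sphere at (10, 7) is present, so the union is just that shape — area = 73.58 mm². At z = 14.4: the cube (footprint 10×6) is included at this height (area 60.00 mm²); the sphere at (13, 3) is not intersected at this z (|z−center|=6.100 > r=5); Keeping only the common overlap: at least one operand is absent at this height, so nothing remains; the r=6 sphere at (10, 7) contributes a regular 8-gon of circumradius √(6²−3.4²) = 4.944 (area = (8/2)·4.944²·sin(360°/8) = 69.13 mm²); Combining (union): only the r=6 sphere at (10, 7) is present, so the union is just that shape — area = 69.13 mm². Checking containment: the cross-section at z = 14.4 is a subset of the cross-section at z = 14.16.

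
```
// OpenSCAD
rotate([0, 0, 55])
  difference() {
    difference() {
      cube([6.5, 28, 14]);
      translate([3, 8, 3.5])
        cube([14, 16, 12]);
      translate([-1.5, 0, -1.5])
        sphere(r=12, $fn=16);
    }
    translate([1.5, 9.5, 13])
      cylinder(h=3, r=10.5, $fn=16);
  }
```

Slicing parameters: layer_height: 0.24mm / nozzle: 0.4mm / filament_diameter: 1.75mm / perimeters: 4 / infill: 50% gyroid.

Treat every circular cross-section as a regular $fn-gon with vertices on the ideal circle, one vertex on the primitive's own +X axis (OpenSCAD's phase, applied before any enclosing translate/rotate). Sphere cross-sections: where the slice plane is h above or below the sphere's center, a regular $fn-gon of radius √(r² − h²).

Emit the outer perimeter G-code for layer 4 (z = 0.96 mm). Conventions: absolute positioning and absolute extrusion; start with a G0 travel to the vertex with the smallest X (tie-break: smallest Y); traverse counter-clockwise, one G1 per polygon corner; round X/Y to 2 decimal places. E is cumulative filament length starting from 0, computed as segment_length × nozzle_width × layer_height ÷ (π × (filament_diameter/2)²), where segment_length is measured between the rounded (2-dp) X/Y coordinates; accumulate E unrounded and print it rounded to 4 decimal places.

G0 X-22.94 Y16.06 Z0.96
G1 X-9.38 Y6.57 E0.6606
G1 X-7.17 Y8.68 E0.7825
G1 X-3.24 Y10.20 E0.9507
G1 X-19.21 Y21.38 E1.7288
G1 X-22.94 Y16.06 E1.9881

At z = 0.96 mm: the cube (footprint 6.5×28) is included at this height; the cube at (3, 8) is not intersected at this z (z outside [3.5, 15.5]); the r=12 sphere at (-1.5, 0) contributes a regular 16-gon of circumradius √(12²−2.46²) = 11.745; Subtracting the remaining from the first: starting from the 6.5×28 cube, the r=12 sphere at (-1.5, 0) partially overlaps it — only the 67.32 mm² overlap (of its 422.32 mm²) is removed, clipping the outline — 1 connected region; the cylinder at (1.5, 9.5) is not intersected at this z (z outside [13, 16]); After the difference (first − rest): none of the subtracted shapes is present at this height, so that combined region is unchanged — 1 connected region; (rotated 55° about Z; rotation is an isometry so areas/perimeters/island counts are preserved). The outline is a single polygon with 5 vertices. Extrusion per mm of travel: 0.4 × 0.24 / (π × 0.875²) = 0.039912. Accumulating E over each segment gives final E = 1.9881.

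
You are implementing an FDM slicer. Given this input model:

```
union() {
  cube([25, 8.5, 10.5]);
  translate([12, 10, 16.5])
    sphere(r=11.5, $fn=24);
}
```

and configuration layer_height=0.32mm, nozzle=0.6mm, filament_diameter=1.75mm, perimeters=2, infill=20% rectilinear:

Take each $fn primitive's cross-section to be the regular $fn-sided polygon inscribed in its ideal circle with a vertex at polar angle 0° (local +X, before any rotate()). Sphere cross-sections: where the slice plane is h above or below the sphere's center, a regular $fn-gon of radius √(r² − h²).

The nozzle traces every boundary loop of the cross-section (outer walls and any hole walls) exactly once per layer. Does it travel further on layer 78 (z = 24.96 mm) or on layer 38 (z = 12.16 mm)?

layer 38 (z = 12.16 mm)

Layer 78 (z = 24.96): the cube is absent (z outside [0, 10.5]); the sphere at (12, 10): section is a regular 24-gon, circumradius = √(r²−h²) = √(11.5²−8.46²) = 7.790 (perimeter = 2·24·7.790·sin(180°/24) = 48.80 mm); Combining (union): only the r=11.5 sphere at (12, 10) is present, so the union is just that shape — boundary = 48.80 mm. So its perimeter = 48.80 mm. Layer 38 (z = 12.16): the cube is absent (z outside [0, 10.5]); the r=11.5 sphere at (12, 10) slices to a regular 24-gon of circumradius 10.650 (√(r²−h²) with h=4.34 from center) (perimeter = 2·24·10.650·sin(180°/24) = 66.72 mm); Taking the union: only the r=11.5 sphere at (12, 10) is present, so the union is just that shape — boundary = 66.72 mm. So its perimeter = 66.72 mm. Layer 38 is larger (66.72 vs 48.80 mm).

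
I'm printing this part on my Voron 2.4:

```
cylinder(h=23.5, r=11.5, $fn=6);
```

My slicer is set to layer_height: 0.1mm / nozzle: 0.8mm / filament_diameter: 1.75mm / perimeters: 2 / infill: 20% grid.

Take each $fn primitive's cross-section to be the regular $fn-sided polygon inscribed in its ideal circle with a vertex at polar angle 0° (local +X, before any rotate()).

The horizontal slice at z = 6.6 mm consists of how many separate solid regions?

1

At z = 6.6 mm: the r=11.5 cylinder gives a regular 6-gon of circumradius 11.5 (constant along its height). The result has 1 disconnected region.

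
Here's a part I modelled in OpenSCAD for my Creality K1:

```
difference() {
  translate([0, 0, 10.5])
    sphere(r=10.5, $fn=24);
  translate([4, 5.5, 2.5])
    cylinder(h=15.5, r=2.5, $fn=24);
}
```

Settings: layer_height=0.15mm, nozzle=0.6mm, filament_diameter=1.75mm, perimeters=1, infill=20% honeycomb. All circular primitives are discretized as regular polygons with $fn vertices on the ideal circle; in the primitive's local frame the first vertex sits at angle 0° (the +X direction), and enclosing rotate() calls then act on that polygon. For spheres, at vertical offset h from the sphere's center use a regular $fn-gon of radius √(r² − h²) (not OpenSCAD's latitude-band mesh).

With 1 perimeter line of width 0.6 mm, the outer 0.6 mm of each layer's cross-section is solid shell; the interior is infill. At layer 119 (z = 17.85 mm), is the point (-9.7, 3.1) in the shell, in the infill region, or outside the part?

At z = 17.85 mm: the r=10.5 sphere slices to a regular 24-gon of circumradius 7.498 (√(r²−h²) with h=7.35 from center); the cylinder at (4, 5.5): section is a regular 24-gon, circumradius r=2.5; After the difference (first − rest): starting from the r=10.5 sphere, the r=2.5 cylinder at (4, 5.5) partially overlaps it — only the 12.25 mm² overlap (of its 19.41 mm²) is removed, clipping the outline — 1 connected region. Overall, the cross-section is a single solid region. The nearest boundary edge runs (-7.24, 1.94)→(-6.49, 3.75); distance from the point to it = 2.71 mm. The point is not inside any of the regions above, so it lies outside the cross-section (2.71 mm from the nearest boundary).

outside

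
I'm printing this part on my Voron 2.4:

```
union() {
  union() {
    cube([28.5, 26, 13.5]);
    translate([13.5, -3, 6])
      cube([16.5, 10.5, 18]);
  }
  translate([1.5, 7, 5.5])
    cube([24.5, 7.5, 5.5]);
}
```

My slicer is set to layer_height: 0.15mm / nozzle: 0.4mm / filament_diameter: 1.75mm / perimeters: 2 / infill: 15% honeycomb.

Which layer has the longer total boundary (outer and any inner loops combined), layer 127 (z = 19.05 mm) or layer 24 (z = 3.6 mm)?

layer 24 (z = 3.6 mm)

Layer 127 (z = 19.05): the cube does not reach this height (z outside [0, 13.5]); the cube at (13.5, -3) (footprint 16.5×10.5) is included at this height (perimeter 54.00 mm); Combining (union): only the 16.5×10.5 cube at (13.5, -3) is present, so the union is just that shape — boundary = 54.00 mm; the cube at (1.5, 7) does not reach this height (z outside [5.5, 11]); Combining (union): only the result so far is present, so the union is just that shape — boundary = 54.00 mm. So its perimeter = 54.00 mm. Layer 24 (z = 3.6): the cube is present — its section is the full 28.5×26 rectangle (perimeter 109.00 mm); the cube at (13.5, -3) is absent (z outside [6, 24]); Taking the union: only the 28.5×26 cube is present, so the union is just that shape — boundary = 109.00 mm; the cube at (1.5, 7) does not reach this height (z outside [5.5, 11]); Combining (union): only that combined region is present, so the union is just that shape — boundary = 109.00 mm. So its perimeter = 109.00 mm. Layer 24 is larger (109.00 vs 54.00 mm).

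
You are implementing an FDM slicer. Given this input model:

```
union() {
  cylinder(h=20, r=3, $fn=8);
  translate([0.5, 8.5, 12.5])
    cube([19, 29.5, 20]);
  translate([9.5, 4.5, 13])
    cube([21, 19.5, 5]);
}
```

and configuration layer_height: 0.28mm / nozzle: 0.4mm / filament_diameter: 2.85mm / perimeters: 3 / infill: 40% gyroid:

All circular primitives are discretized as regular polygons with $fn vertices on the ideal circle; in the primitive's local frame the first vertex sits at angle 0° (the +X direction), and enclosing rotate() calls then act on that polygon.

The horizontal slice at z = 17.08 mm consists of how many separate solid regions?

2

At z = 17.08 mm: the r=3 cylinder contributes a regular 8-gon of circumradius 3; the cube at (0.5, 8.5) is present — its section is the full 19×29.5 rectangle; the cube at (9.5, 4.5) is present — its section is the full 21×19.5 rectangle; Combining (union): the regions partially overlap (shared area 155.00 mm²), so overlapping operands fuse into one piece — 2 connected regions. The result has 2 disconnected regions.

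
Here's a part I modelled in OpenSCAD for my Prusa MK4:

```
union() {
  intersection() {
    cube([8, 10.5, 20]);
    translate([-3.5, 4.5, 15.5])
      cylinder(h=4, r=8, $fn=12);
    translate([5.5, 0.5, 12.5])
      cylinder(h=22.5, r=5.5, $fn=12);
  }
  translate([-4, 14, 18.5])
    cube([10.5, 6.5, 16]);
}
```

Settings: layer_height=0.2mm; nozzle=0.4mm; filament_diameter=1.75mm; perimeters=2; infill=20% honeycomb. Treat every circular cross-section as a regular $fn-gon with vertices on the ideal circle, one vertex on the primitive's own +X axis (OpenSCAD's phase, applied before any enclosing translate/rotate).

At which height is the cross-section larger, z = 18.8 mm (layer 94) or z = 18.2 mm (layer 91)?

Layer 94 (z = 18.8): the cube is present — its section is the full 8×10.5 rectangle (area 84.00 mm²); the r=8 cylinder at (-3.5, 4.5) contributes a regular 12-gon of circumradius 8 (area = (12/2)·8.000²·sin(360°/12) = 192.00 mm²); the r=5.5 cylinder at (5.5, 0.5) gives a regular 12-gon of circumradius 5.5 (constant along its height) (area = (12/2)·5.500²·sin(360°/12) = 90.75 mm²); After intersecting: the r=8 cylinder at (-3.5, 4.5) partially overlaps the 8×10.5 cube; clipping to the common part keeps 38.16 mm²; the r=5.5 cylinder at (5.5, 0.5) partially overlaps the running intersection; clipping to the common part keeps 16.54 mm² — area = 16.54 mm²; the cube at (-4, 14) is present — its section is the full 10.5×6.5 rectangle (area 68.25 mm²); Combining (union): the 2 present regions are separate (no shared area or edge), so areas and boundary lengths simply add and each stays a separate island — area = 84.79 mm². So its area = 84.79 mm². Layer 91 (z = 18.2): the 8×10.5 cube contributes its full rectangle (area 84.00 mm²); the r=8 cylinder at (-3.5, 4.5) contributes a regular 12-gon of circumradius 8 (area = (12/2)·8.000²·sin(360°/12) = 192.00 mm²); the cylinder at (5.5, 0.5): section is a regular 12-gon, circumradius r=5.5 (area = (12/2)·5.500²·sin(360°/12) = 90.75 mm²); Taking the intersection: the r=8 cylinder at (-3.5, 4.5) partially overlaps the 8×10.5 cube; clipping to the common part keeps 38.16 mm²; the r=5.5 cylinder at (5.5, 0.5) partially overlaps the running intersection; clipping to the common part keeps 16.54 mm² — area = 16.54 mm²; the cube at (-4, 14) is absent (z outside [18.5, 34.5]); Merging all regions: only that combined region is present, so the union is just that shape — area = 16.54 mm². So its area = 16.54 mm². Layer 94 is larger (84.79 vs 16.54 mm²).

layer 94 (z = 18.8 mm)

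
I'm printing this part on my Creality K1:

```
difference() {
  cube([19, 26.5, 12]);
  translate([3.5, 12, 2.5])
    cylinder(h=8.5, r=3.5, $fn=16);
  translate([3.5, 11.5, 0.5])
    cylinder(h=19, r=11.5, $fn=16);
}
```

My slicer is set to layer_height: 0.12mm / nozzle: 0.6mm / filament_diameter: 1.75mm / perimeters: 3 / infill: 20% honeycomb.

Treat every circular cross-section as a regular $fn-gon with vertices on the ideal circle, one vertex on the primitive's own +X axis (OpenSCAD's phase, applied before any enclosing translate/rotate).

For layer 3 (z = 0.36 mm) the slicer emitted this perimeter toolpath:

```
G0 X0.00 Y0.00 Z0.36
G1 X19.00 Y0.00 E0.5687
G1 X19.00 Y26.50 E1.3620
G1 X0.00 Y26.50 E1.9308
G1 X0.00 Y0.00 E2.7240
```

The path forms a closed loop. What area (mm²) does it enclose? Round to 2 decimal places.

503.50 mm²

Apply the shoelace formula to the sequence of (X, Y) vertices; enclosed area = 503.50 mm².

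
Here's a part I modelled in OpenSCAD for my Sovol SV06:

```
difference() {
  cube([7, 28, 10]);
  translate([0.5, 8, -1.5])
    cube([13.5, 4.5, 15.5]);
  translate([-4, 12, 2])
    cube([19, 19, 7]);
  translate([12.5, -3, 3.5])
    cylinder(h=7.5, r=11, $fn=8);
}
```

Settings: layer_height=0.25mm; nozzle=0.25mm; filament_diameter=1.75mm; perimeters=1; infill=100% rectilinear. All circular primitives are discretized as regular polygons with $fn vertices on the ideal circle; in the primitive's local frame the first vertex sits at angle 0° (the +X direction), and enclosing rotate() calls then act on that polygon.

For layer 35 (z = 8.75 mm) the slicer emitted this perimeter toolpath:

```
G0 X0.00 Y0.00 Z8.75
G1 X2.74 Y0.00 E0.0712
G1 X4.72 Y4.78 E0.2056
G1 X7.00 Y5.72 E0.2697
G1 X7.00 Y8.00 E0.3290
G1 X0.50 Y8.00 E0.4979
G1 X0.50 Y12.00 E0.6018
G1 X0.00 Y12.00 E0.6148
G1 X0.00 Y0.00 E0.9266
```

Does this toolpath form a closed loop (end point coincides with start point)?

Start point (G0): (0.00, 0.00). End point (last G1): the path returns to the start — closed.

yes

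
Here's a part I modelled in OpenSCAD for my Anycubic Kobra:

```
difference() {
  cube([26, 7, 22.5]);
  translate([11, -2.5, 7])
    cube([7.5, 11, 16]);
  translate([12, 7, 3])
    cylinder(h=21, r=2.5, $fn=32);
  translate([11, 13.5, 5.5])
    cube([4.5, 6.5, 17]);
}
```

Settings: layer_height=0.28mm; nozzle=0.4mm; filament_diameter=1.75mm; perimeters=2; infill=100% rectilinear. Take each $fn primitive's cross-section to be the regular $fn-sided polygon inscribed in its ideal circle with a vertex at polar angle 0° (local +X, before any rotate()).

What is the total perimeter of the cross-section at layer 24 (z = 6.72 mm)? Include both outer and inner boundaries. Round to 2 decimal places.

At z = 6.72 mm: the cube (footprint 26×7) is included at this height (perimeter 66.00 mm); the cube at (11, -2.5) is absent (z outside [7, 23]); the cylinder at (12, 7): section is a regular 32-gon, circumradius r=2.5 (perimeter = 2·32·2.500·sin(180°/32) = 15.68 mm); the cube at (11, 13.5) is present — its section is the full 4.5×6.5 rectangle (perimeter 22.00 mm); After the difference (first − rest): starting from the 26×7 cube, the r=2.5 cylinder at (12, 7) partially overlaps it — only the 9.75 mm² overlap (of its 19.51 mm²) is removed, clipping the outline; the 4.5×6.5 cube at (11, 13.5) misses the remaining region (no effect) — boundary = 68.84 mm. Overall, the cross-section is a single solid region. Total boundary length (outer) = 68.84 mm.

68.84 mm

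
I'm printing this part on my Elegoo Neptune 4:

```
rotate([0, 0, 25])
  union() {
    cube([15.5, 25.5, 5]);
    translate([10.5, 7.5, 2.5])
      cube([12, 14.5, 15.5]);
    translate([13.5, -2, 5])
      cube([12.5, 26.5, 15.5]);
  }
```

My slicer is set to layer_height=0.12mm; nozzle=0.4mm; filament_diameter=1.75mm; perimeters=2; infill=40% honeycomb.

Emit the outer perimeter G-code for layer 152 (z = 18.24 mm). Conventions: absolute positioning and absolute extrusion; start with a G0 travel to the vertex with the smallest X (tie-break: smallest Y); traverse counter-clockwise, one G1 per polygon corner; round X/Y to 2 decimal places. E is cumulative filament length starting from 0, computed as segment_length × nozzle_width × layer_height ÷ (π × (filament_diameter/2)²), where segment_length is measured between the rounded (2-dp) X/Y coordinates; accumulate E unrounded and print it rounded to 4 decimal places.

At z = 18.24 mm: the cube is absent (z outside [0, 5]); the cube at (10.5, 7.5) does not reach this height (z outside [2.5, 18]); the cube at (13.5, -2) is present — its section is the full 12.5×26.5 rectangle; Combining (union): only the 12.5×26.5 cube at (13.5, -2) is present, so the union is just that shape — 1 connected region; (whole slice rotated 25° about Z — lengths, areas and connectivity unchanged). The outline is a single polygon with 4 vertices. Extrusion per mm of travel: 0.4 × 0.12 / (π × 0.875²) = 0.019956. Accumulating E over each segment gives final E = 1.5566.

G0 X1.88 Y27.91 Z18.24
G1 X13.08 Y3.89 E0.5289
G1 X24.41 Y9.18 E0.7784
G1 X13.21 Y33.19 E1.3071
G1 X1.88 Y27.91 E1.5566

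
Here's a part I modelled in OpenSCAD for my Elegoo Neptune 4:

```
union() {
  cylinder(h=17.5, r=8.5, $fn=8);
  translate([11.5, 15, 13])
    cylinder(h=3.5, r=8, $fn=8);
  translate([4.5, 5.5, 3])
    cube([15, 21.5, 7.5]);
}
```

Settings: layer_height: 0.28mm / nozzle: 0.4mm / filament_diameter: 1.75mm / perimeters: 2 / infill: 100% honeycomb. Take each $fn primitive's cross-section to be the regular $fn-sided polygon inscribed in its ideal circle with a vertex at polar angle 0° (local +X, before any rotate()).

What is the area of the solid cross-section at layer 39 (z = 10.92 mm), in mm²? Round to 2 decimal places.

At z = 10.92 mm: the r=8.5 cylinder gives a regular 8-gon of circumradius 8.5 (constant along its height) (area = (8/2)·8.500²·sin(360°/8) = 204.35 mm²); the cylinder at (11.5, 15) does not reach this height (z outside [13, 16.5]); the cube at (4.5, 5.5) is absent (z outside [3, 10.5]); Merging all regions: only the r=8.5 cylinder is present, so the union is just that shape — area = 204.35 mm². Overall, the cross-section is a single solid region. Net area = 204.35 mm².

204.35 mm²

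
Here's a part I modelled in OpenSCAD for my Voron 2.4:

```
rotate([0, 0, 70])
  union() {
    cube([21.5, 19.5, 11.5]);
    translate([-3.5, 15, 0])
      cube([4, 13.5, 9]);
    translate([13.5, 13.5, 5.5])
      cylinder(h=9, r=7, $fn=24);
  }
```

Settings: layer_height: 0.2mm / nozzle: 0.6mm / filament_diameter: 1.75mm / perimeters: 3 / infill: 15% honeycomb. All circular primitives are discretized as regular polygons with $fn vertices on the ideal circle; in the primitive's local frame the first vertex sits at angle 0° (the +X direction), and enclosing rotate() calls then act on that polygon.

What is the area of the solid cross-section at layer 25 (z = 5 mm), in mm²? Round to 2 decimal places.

471.00 mm²

At z = 5 mm: the cube is present — its section is the full 21.5×19.5 rectangle (area 419.25 mm²); the cube at (-3.5, 15) (footprint 4×13.5) is included at this height (area 54.00 mm²); the cylinder at (13.5, 13.5) is absent (z outside [5.5, 14.5]); Taking the union: the regions partially overlap — summed areas 473.25 mm² minus the doubly-counted overlap 2.25 mm² gives 471.00 mm² — area = 471.00 mm²; (whole slice rotated 70° about Z — lengths, areas and connectivity unchanged). Overall, the cross-section is a single solid region. Net area = 471.00 mm².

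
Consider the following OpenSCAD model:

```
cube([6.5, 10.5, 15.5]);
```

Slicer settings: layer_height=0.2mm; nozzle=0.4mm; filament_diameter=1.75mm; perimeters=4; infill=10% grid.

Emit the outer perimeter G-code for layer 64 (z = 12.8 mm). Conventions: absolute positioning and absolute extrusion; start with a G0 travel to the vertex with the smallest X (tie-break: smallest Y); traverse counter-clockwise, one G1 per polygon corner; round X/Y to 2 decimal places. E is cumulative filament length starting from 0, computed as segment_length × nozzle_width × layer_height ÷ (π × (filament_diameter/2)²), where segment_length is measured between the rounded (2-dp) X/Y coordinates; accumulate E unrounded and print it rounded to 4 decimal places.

At z = 12.8 mm: the cube is present — its section is the full 6.5×10.5 rectangle. The outline is a single polygon with 4 vertices. Extrusion per mm of travel: 0.4 × 0.2 / (π × 0.875²) = 0.033260. Accumulating E over each segment gives final E = 1.1308.

G0 X0.00 Y0.00 Z12.80
G1 X6.50 Y0.00 E0.2162
G1 X6.50 Y10.50 E0.5654
G1 X0.00 Y10.50 E0.7816
G1 X0.00 Y0.00 E1.1308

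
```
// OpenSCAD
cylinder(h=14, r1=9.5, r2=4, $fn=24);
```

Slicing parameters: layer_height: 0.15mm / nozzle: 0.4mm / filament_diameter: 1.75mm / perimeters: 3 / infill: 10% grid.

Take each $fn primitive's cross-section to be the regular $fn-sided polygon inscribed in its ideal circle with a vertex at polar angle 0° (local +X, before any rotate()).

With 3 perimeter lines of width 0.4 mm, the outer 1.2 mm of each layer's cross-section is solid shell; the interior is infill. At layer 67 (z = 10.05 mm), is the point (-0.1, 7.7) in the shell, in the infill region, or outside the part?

At z = 10.05 mm: the cone (r1=9.5→r2=4) has section circumradius 5.552 here — a regular 24-gon. Overall, the cross-section is a single solid region. The nearest boundary edge runs (1.44, 5.36)→(0.00, 5.55); distance from the point to it = 2.15 mm. The point is not inside any of the regions above, so it lies outside the cross-section (2.15 mm from the nearest boundary).

outside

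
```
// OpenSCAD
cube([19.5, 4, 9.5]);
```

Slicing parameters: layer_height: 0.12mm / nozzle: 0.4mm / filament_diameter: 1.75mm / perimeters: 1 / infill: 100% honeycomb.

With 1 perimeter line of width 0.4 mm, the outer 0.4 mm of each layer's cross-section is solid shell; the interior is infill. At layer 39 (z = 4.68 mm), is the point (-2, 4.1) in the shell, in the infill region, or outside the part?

At z = 4.68 mm: the cube is present — its section is the full 19.5×4 rectangle. Overall, the cross-section is a single solid region. The nearest boundary edge runs (19.50, 4.00)→(0.00, 4.00); distance from the point to it = 2.00 mm. The point is not inside any of the regions above, so it lies outside the cross-section (2.00 mm from the nearest boundary).

outside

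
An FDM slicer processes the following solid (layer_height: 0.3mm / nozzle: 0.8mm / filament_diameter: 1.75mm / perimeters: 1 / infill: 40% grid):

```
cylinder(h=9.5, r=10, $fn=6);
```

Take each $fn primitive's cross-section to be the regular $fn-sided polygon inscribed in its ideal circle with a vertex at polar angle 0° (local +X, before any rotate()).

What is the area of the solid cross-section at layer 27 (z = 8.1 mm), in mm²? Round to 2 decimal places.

259.81 mm²

At z = 8.1 mm: the r=10 cylinder gives a regular 6-gon of circumradius 10 (constant along its height) (area = (6/2)·10.000²·sin(360°/6) = 259.81 mm²). Overall, the cross-section is a single solid region. Net area = 259.81 mm².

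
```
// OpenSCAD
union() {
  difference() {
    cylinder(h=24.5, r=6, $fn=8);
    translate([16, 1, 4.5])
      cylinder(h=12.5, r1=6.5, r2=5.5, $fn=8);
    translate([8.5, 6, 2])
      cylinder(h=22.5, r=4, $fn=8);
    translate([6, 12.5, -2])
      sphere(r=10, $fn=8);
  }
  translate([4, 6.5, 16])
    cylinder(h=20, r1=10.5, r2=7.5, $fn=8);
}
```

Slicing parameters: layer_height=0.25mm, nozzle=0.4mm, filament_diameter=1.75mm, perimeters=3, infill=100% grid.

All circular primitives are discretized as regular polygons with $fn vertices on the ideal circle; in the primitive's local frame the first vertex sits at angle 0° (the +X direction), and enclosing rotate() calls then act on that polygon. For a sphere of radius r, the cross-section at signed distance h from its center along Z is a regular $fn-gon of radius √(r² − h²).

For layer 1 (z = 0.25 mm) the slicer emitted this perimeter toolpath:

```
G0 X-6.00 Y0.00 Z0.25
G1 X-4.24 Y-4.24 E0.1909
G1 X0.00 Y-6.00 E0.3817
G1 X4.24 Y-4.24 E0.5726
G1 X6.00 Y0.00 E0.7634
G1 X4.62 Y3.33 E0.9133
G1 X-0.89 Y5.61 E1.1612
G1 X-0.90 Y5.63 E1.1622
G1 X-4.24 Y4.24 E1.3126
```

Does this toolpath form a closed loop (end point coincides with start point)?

Start point (G0): (-6.00, 0.00). End point (last G1): the path does not return to the start — open.

no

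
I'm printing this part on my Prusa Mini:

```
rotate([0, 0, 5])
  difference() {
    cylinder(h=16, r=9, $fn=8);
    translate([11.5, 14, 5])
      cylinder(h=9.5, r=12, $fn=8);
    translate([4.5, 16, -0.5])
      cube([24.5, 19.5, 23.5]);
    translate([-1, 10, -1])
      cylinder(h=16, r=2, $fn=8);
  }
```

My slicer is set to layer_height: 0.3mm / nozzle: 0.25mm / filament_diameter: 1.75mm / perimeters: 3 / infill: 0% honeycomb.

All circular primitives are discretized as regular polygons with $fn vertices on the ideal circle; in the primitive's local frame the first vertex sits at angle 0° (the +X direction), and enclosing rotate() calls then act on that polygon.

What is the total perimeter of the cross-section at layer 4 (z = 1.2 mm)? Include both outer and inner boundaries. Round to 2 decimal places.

At z = 1.2 mm: the r=9 cylinder contributes a regular 8-gon of circumradius 9 (perimeter = 2·8·9.000·sin(180°/8) = 55.11 mm); the cylinder at (11.5, 14) is absent (z outside [5, 14.5]); the cube at (4.5, 16) (footprint 24.5×19.5) is included at this height (perimeter 88.00 mm); the cylinder at (-1, 10): section is a regular 8-gon, circumradius r=2 (perimeter = 2·8·2.000·sin(180°/8) = 12.25 mm); Taking the first minus the rest: starting from the r=9 cylinder, the 24.5×19.5 cube at (4.5, 16) misses the remaining region (no effect); the r=2 cylinder at (-1, 10) partially overlaps it — only the 0.97 mm² overlap (of its 11.31 mm²) is removed, clipping the outline — boundary = 55.24 mm; (rotated 5° about Z; rotation is an isometry so areas/perimeters/island counts are preserved). Overall, the cross-section is a single solid region. Total boundary length (outer) = 55.24 mm.

55.24 mm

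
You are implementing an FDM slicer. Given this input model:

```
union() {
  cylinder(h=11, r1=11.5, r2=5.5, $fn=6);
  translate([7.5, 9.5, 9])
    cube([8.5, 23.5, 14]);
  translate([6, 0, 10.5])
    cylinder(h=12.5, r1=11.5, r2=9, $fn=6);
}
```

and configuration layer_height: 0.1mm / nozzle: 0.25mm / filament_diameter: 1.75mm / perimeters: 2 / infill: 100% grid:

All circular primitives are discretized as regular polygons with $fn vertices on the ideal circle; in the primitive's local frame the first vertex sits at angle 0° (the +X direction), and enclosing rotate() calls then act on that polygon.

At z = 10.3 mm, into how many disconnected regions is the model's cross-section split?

At z = 10.3 mm: the cone: at t=0.936 of its height the radius interpolates to r₁+(r₂−r₁)t = 5.882, giving a regular 6-gon of that circumradius; the cube at (7.5, 9.5) (footprint 8.5×23.5) is included at this height; the cone at (6, 0) is absent (z outside [10.5, 23]); Combining (union): the 2 present regions are separate (no shared area or edge), so areas and boundary lengths simply add and each stays a separate island — 2 connected regions. The result has 2 disconnected regions.

2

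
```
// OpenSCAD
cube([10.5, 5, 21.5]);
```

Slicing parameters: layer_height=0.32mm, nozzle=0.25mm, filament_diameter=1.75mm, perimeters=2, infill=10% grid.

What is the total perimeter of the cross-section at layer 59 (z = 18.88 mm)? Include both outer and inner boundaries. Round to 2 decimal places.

At z = 18.88 mm: the cube is present — its section is the full 10.5×5 rectangle (perimeter 31.00 mm). Overall, the cross-section is a single solid region. Total boundary length (outer) = 31.00 mm.

31.00 mm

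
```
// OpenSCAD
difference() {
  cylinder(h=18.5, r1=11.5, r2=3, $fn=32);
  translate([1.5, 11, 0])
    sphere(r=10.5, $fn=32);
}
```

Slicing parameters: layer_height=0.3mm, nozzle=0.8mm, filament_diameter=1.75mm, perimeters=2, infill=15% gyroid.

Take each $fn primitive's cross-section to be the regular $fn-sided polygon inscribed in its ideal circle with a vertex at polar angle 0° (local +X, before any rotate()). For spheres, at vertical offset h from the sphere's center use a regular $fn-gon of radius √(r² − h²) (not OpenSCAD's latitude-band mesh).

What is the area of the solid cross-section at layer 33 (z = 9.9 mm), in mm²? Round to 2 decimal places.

150.83 mm²

At z = 9.9 mm: the cone contributes a regular 32-gon of circumradius 6.951 (interpolated between r1=11.5 and r2=3 at t=0.535) (area = (32/2)·6.951²·sin(360°/32) = 150.83 mm²); the r=10.5 sphere at (1.5, 11) slices to a regular 32-gon of circumradius 3.499 (√(r²−h²) with h=9.9 from center) (area = (32/2)·3.499²·sin(360°/32) = 38.21 mm²); After the difference (first − rest): starting from the cone (150.83 mm²), the r=10.5 sphere at (1.5, 11) misses the remaining region (no effect) — area = 150.83 mm². Overall, the cross-section is a single solid region. Net area = 150.83 mm².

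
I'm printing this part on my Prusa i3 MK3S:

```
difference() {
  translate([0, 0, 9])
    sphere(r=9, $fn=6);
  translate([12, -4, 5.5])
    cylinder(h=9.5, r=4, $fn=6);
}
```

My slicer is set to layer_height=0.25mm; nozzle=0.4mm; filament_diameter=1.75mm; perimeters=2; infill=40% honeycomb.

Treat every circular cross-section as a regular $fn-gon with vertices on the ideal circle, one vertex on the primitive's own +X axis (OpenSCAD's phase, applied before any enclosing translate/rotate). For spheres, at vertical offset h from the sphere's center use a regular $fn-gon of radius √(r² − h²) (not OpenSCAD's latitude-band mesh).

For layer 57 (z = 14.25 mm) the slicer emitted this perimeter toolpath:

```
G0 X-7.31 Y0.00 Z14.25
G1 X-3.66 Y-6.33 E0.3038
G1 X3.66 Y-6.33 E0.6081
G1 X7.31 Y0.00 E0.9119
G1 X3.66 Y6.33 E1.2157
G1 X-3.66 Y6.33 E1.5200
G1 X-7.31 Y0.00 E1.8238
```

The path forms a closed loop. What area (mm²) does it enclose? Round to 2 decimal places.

138.88 mm²

Apply the shoelace formula to the sequence of (X, Y) vertices; enclosed area = 138.88 mm².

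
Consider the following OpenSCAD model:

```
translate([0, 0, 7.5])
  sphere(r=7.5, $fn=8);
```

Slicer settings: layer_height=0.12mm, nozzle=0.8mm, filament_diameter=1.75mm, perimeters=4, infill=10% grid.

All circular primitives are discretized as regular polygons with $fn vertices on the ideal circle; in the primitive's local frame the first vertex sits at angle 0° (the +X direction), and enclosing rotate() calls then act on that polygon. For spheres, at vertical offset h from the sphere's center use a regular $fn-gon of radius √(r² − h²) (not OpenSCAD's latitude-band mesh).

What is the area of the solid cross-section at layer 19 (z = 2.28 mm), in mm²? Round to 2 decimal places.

At z = 2.28 mm: the r=7.5 sphere contributes a regular 8-gon of circumradius √(7.5²−5.22²) = 5.385 (area = (8/2)·5.385²·sin(360°/8) = 82.03 mm²). Overall, the cross-section is a single solid region. Net area = 82.03 mm².

82.03 mm²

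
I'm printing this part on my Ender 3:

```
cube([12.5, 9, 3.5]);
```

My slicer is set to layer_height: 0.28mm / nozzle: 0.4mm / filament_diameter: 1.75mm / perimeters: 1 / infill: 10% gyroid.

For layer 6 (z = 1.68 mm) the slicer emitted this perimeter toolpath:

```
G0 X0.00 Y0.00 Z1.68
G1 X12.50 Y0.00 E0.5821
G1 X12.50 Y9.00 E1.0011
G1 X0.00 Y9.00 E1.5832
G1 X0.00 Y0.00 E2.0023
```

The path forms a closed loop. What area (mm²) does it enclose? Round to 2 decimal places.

Apply the shoelace formula to the sequence of (X, Y) vertices; enclosed area = 112.50 mm².

112.50 mm²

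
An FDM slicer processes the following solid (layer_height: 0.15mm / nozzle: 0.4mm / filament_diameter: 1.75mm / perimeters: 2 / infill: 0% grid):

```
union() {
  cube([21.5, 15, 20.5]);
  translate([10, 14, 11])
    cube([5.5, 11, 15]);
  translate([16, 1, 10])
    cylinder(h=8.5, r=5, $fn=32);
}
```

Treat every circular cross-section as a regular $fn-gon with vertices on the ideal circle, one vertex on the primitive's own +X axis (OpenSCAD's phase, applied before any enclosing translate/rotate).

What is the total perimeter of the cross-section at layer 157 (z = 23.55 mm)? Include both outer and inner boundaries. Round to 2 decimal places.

At z = 23.55 mm: the cube does not reach this height (z outside [0, 20.5]); the 5.5×11 cube at (10, 14) contributes its full rectangle (perimeter 33.00 mm); the cylinder at (16, 1) is absent (z outside [10, 18.5]); Merging all regions: only the 5.5×11 cube at (10, 14) is present, so the union is just that shape — boundary = 33.00 mm. Overall, the cross-section is a single solid region. Total boundary length (outer) = 33.00 mm.

33.00 mm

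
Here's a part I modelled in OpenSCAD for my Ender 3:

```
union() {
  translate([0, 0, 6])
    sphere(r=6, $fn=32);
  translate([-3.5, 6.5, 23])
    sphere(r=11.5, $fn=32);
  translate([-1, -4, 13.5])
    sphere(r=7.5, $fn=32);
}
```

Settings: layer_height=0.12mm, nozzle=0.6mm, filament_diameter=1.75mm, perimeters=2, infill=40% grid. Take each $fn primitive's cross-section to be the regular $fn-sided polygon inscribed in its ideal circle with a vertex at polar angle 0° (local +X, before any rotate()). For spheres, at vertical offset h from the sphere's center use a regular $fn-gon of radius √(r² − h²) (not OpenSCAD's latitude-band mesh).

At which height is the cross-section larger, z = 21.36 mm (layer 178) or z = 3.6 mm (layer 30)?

Layer 178 (z = 21.36): the sphere does not reach this height (|z−center|=15.360 > r=6); the sphere at (-3.5, 6.5): section is a regular 32-gon, circumradius = √(r²−h²) = √(11.5²−1.64²) = 11.382 (area = (32/2)·11.382²·sin(360°/32) = 404.42 mm²); the sphere at (-1, -4) does not reach this height (|z−center|=7.860 > r=7.5); Combining (union): only the r=11.5 sphere at (-3.5, 6.5) is present, so the union is just that shape — area = 404.42 mm². So its area = 404.42 mm². Layer 30 (z = 3.6): the sphere: section is a regular 32-gon, circumradius = √(r²−h²) = √(6²−2.4²) = 5.499 (area = (32/2)·5.499²·sin(360°/32) = 94.39 mm²); the sphere at (-3.5, 6.5) is not intersected at this z (|z−center|=19.400 > r=11.5); the sphere at (-1, -4) does not reach this height (|z−center|=9.900 > r=7.5); Merging all regions: only the r=6 sphere is present, so the union is just that shape — area = 94.39 mm². So its area = 94.39 mm². Layer 178 is larger (404.42 vs 94.39 mm²).

layer 178 (z = 21.36 mm)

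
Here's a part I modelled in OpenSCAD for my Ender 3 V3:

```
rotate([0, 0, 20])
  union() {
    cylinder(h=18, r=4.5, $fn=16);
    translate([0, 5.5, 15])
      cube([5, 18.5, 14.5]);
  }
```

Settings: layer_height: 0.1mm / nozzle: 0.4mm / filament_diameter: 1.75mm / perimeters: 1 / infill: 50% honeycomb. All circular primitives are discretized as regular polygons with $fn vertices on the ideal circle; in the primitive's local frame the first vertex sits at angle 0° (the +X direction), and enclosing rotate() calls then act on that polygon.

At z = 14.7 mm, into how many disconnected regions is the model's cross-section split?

1

At z = 14.7 mm: the r=4.5 cylinder contributes a regular 16-gon of circumradius 4.5; the cube at (0, 5.5) is not intersected at this z (z outside [15, 29.5]); Merging all regions: only the r=4.5 cylinder is present, so the union is just that shape — 1 connected region; (rotated 20° about Z; rotation is an isometry so areas/perimeters/island counts are preserved). The result has 1 disconnected region.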